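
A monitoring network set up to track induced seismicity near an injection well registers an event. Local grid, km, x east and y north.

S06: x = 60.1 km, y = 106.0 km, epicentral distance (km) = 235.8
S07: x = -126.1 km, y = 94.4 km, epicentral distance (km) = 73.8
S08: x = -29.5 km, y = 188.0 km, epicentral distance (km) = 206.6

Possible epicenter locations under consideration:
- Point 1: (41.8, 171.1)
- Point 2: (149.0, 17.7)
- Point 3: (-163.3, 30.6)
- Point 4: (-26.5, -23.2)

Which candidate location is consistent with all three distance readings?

Point 3

For each candidate, compare |candidate − station| to the reported distance:
Point 1: residuals S06 168.2, S07 110.8, S08 133.3 → max 168.2 km
Point 2: residuals S06 110.5, S07 211.8, S08 40.1 → max 211.8 km
Point 3: residuals S06 0.0, S07 0.1, S08 0.0 → max 0.1 km
Point 4: residuals S06 80.3, S07 80.3, S08 4.6 → max 80.3 km
Only Point 3 has all residuals ≈ 0.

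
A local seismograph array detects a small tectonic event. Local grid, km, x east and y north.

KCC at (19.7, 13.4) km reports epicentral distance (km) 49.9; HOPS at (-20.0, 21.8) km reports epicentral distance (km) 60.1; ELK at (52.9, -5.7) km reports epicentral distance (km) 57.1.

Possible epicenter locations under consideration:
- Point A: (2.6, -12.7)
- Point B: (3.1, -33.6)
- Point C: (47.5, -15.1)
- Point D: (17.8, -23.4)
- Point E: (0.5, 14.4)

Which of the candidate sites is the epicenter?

Point B

For each candidate, compare |candidate − station| to the reported distance:
Point A: residuals KCC 18.7, HOPS 18.9, ELK 6.3 → max 18.9 km
Point B: residuals KCC 0.1, HOPS 0.1, ELK 0.0 → max 0.1 km
Point C: residuals KCC 10.1, HOPS 16.8, ELK 46.3 → max 46.3 km
Point D: residuals KCC 13.1, HOPS 1.2, ELK 17.8 → max 17.8 km
Point E: residuals KCC 30.7, HOPS 38.3, ELK 1.0 → max 38.3 km
Only Point B has all residuals ≈ 0.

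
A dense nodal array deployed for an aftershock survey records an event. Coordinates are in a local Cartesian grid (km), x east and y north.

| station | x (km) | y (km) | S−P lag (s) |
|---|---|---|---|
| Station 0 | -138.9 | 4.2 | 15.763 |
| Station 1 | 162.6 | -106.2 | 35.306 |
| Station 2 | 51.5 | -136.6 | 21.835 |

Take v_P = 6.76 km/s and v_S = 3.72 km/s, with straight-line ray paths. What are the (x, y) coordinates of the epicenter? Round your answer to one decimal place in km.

Distance from S−P lag: d = Δt · v_P v_S / (v_P − v_S) = Δt · (6.76·3.72)/(6.76−3.72) ≈ 8.2721·Δt.
So d_Station 0 = 130.39, d_Station 1 = 292.05, d_Station 2 = 180.62 km.
Circle about each station: (x + 138.9)² + (y − 4.2)² = 130.39²; (x − 162.6)² + (y + 106.2)² = 292.05²; (x − 51.5)² + (y + 136.6)² = 180.62².
Subtracting the Station 0 equation from the Station 1 and Station 2 equations removes the quadratic terms:
603.0 x − 220.8 y = -49885.30
380.8 x − 281.6 y = -13621.07
Solving the 2×2 system: x ≈ -128.8, y ≈ -125.8 km.

x ≈ -128.8 km, y ≈ -125.8 km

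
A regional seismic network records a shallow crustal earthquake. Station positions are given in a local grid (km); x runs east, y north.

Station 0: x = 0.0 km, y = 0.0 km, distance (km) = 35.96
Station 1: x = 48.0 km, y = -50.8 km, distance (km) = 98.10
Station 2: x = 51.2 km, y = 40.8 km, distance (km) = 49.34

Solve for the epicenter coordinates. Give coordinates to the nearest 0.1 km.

(2.1, 35.9)

Circle about each station: x² + y² = 35.96²; (x − 48.0)² + (y + 50.8)² = 98.10²; (x − 51.2)² + (y − 40.8)² = 49.34².
Subtracting the Station 0 equation from the Station 1 and Station 2 equations removes the quadratic terms:
96.0 x − 101.6 y = -3445.85
102.4 x + 81.6 y = 3144.77
Solving the 2×2 system: x ≈ 2.1, y ≈ 35.9 km.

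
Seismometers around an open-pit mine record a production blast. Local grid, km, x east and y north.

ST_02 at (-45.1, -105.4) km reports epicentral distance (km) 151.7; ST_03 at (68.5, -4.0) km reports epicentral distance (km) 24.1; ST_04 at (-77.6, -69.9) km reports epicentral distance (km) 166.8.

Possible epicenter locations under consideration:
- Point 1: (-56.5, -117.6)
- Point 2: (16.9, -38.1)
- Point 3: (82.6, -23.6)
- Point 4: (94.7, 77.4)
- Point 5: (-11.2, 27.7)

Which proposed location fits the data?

Point 3

For each candidate, compare |candidate − station| to the reported distance:
Point 1: residuals ST_02 135.0, ST_03 144.8, ST_04 114.6 → max 144.8 km
Point 2: residuals ST_02 60.2, ST_03 37.7, ST_04 67.1 → max 67.1 km
Point 3: residuals ST_02 0.0, ST_03 0.0, ST_04 0.0 → max 0.0 km
Point 4: residuals ST_02 78.4, ST_03 61.4, ST_04 59.9 → max 78.4 km
Point 5: residuals ST_02 14.4, ST_03 61.7, ST_04 48.8 → max 61.7 km
Only Point 3 has all residuals ≈ 0.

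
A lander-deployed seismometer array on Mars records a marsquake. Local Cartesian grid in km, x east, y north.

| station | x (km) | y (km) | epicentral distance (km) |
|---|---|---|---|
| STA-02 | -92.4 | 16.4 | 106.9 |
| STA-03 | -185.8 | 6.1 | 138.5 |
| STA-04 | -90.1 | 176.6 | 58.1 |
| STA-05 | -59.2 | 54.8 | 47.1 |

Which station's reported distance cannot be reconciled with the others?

Solve using three stations at a time. Using STA-02, STA-03, STA-04 (subtract circle equations pairwise → linear system) gives (x, y) ≈ (-109.8, 121.9).
Distances from that point to each station vs reported:
  STA-02: calculated 106.9 vs reported 106.9 → residual 0.0 km
  STA-03: calculated 138.5 vs reported 138.5 → residual 0.0 km
  STA-04: calculated 58.1 vs reported 58.1 → residual 0.0 km
  STA-05: calculated 84.0 vs reported 47.1 → residual 36.9 km
STA-02, STA-03, STA-04 are mutually consistent (residuals ≈ 0); STA-05 is off by 36.9 km.

STA-05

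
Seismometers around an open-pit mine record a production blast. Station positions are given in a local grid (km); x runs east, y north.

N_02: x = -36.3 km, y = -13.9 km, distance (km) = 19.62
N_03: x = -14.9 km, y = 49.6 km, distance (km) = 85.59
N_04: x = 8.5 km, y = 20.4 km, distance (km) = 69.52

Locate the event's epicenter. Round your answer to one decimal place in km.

Circle about each station: (x + 36.3)² + (y + 13.9)² = 19.62²; (x + 14.9)² + (y − 49.6)² = 85.59²; (x − 8.5)² + (y − 20.4)² = 69.52².
Subtracting the N_02 equation from the N_03 and N_04 equations removes the quadratic terms:
42.8 x + 127.0 y = -5769.43
89.6 x + 68.6 y = -5470.58
Solving the 2×2 system: x ≈ -35.4, y ≈ -33.5 km.
Check against N_02 (with the unrounded x, y): √((x + 36.3)²+(y + 13.9)²) = 19.61 ≈ 19.62 km. ✓

-35.4 km east, -33.5 km north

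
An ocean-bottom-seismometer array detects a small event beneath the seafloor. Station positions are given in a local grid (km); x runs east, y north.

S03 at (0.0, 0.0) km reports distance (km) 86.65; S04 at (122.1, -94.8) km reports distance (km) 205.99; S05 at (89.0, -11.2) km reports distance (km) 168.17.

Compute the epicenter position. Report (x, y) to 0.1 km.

(-76.6, -40.5)

Circle about each station: x² + y² = 86.65²; (x − 122.1)² + (y + 94.8)² = 205.99²; (x − 89.0)² + (y + 11.2)² = 168.17².
Subtracting the S03 equation from the S04 and S05 equations removes the quadratic terms:
244.2 x − 189.6 y = -11028.21
178.0 x − 22.4 y = -12726.49
Solving the 2×2 system: x ≈ -76.6, y ≈ -40.5 km.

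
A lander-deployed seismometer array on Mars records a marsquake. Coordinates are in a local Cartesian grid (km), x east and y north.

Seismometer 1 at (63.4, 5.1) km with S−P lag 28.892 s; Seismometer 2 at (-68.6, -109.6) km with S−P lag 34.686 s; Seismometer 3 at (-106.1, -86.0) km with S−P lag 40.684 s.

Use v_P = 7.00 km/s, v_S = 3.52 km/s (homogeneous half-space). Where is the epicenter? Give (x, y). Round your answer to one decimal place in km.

x ≈ 169.5 km, y ≈ -169.8 km

Distance from S−P lag: d = Δt · v_P v_S / (v_P − v_S) = Δt · (7.00·3.52)/(7.00−3.52) ≈ 7.0805·Δt.
So d_Seismometer 1 = 204.57, d_Seismometer 2 = 245.59, d_Seismometer 3 = 288.06 km.
Circle about each station: (x − 63.4)² + (y − 5.1)² = 204.57²; (x + 68.6)² + (y + 109.6)² = 245.59²; (x + 106.1)² + (y + 86.0)² = 288.06².
Subtracting pairs of circle equations eliminates x²+y² and gives linear equations (the radical axes):
-264.0 x − 229.4 y = -5793.01
-339.0 x − 182.2 y = -26522.04
Solving the 2×2 system: x ≈ 169.5, y ≈ -169.8 km.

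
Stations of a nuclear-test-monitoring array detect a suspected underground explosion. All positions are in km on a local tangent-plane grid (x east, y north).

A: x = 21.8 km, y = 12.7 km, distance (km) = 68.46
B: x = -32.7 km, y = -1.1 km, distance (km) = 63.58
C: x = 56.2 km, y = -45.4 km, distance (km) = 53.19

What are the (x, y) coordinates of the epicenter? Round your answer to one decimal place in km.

(3.6, -53.3)

Circle about each station: (x − 21.8)² + (y − 12.7)² = 68.46²; (x + 32.7)² + (y + 1.1)² = 63.58²; (x − 56.2)² + (y + 45.4)² = 53.19².
Subtracting the A equation from the B and C equations removes the quadratic terms:
-109.0 x − 27.6 y = 1078.33
68.8 x − 116.2 y = 6440.67
Solving the 2×2 system: x ≈ 3.6, y ≈ -53.3 km.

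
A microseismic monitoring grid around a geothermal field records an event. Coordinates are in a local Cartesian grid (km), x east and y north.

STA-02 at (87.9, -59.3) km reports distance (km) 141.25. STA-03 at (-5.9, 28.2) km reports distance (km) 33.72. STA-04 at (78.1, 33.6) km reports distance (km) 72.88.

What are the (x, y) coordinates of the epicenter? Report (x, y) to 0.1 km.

Circle about each station: (x − 87.9)² + (y + 59.3)² = 141.25²; (x + 5.9)² + (y − 28.2)² = 33.72²; (x − 78.1)² + (y − 33.6)² = 72.88².
Subtracting pairs of circle equations eliminates x²+y² and gives linear equations (the radical axes):
-187.6 x + 175.0 y = 8401.67
-19.6 x + 185.8 y = 10625.74
Solving the 2×2 system: x ≈ 9.5, y ≈ 58.2 km.

x ≈ 9.5 km, y ≈ 58.2 km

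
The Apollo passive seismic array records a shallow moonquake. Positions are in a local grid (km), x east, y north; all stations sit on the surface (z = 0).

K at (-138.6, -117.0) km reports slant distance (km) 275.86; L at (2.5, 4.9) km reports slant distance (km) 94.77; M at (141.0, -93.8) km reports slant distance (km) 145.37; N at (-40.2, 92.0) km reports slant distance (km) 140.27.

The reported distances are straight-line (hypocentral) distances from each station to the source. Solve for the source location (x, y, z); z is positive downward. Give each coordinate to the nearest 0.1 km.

x ≈ 87.5 km, y ≈ 39.2 km, depth ≈ 24.1 km

Each station gives a sphere (x−x_i)² + (y−y_i)² + z² = d_i² (stations at z=0).
Subtracting the K sphere from L and M: z² cancels, leaving linear equations in x and y:
282.2 x + 243.8 y = 34248.69
559.2 x + 46.4 y = 50746.78
Solving: x ≈ 87.496, y ≈ 39.201 km (keep extra digits for the depth step; rounded: 87.5, 39.2).
Then from the K sphere: z² = 275.86² − (x + 138.6)² − (y + 117.0)² with x = 87.496, y = 39.201, so z ≈ 24.095 ≈ 24.1 km.
Check against N (with the unrounded solution): distance 140.27 ≈ 140.27 km. ✓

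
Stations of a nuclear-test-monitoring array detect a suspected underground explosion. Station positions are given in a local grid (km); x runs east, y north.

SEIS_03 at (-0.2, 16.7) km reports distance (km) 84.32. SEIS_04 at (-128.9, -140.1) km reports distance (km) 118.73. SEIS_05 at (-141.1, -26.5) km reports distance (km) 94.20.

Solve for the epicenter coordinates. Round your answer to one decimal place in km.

Circle about each station: (x + 0.2)² + (y − 16.7)² = 84.32²; (x + 128.9)² + (y + 140.1)² = 118.73²; (x + 141.1)² + (y + 26.5)² = 94.20².
Subtracting the SEIS_03 equation from the SEIS_04 and SEIS_05 equations removes the quadratic terms:
-257.4 x − 313.6 y = 28977.34
-281.8 x − 86.4 y = 18568.75
Solving the 2×2 system: x ≈ -50.2, y ≈ -51.2 km.

(-50.2, -51.2)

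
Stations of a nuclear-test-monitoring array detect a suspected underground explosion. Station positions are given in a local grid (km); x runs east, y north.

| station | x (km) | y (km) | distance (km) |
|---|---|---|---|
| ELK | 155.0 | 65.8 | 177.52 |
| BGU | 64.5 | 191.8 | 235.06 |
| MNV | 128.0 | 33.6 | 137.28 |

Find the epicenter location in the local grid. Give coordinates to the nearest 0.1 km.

x ≈ 10.2 km, y ≈ -36.9 km

Circle about each station: (x − 155.0)² + (y − 65.8)² = 177.52²; (x − 64.5)² + (y − 191.8)² = 235.06²; (x − 128.0)² + (y − 33.6)² = 137.28².
Subtracting pairs of circle equations eliminates x²+y² and gives linear equations (the radical axes):
-181.0 x + 252.0 y = -11147.00
-54.0 x − 64.4 y = 1825.87
Solving the 2×2 system: x ≈ 10.2, y ≈ -36.9 km.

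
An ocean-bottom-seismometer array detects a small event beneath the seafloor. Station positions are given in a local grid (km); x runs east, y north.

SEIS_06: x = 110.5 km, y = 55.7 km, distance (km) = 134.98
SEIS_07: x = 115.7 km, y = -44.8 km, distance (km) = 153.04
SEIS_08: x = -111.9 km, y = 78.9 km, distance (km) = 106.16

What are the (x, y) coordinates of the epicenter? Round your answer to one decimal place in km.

x ≈ -20.8 km, y ≈ 24.4 km

Circle about each station: (x − 110.5)² + (y − 55.7)² = 134.98²; (x − 115.7)² + (y + 44.8)² = 153.04²; (x + 111.9)² + (y − 78.9)² = 106.16².
Subtracting pairs of circle equations eliminates x²+y² and gives linear equations (the radical axes):
10.4 x − 201.0 y = -5120.85
-444.8 x + 46.4 y = 10383.73
Solving the 2×2 system: x ≈ -20.8, y ≈ 24.4 km.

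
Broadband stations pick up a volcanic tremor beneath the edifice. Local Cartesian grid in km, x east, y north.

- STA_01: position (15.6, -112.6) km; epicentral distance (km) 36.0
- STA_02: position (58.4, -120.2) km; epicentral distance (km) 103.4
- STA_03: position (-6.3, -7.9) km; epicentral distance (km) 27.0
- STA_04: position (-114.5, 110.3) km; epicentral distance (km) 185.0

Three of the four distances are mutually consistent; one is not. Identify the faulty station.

Solve using three stations at a time. Using STA_02, STA_03, STA_04 (subtract circle equations pairwise → linear system) gives (x, y) ≈ (1.5, -33.9).
Distances from that point to each station vs reported:
  STA_01: calculated 80.0 vs reported 36.0 → residual 44.0 km
  STA_02: calculated 103.4 vs reported 103.4 → residual 0.0 km
  STA_03: calculated 27.1 vs reported 27.0 → residual 0.1 km
  STA_04: calculated 185.0 vs reported 185.0 → residual 0.0 km
STA_02, STA_03, STA_04 are mutually consistent (residuals ≈ 0); STA_01 is off by 44.0 km.

STA_01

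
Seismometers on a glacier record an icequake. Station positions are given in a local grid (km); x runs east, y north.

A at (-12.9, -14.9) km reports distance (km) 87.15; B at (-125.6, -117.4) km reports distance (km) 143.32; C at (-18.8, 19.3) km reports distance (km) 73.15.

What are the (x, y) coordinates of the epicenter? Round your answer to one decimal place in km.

x ≈ -91.9 km, y ≈ 21.9 km

Circle about each station: (x + 12.9)² + (y + 14.9)² = 87.15²; (x + 125.6)² + (y + 117.4)² = 143.32²; (x + 18.8)² + (y − 19.3)² = 73.15².
Subtracting the A equation from the B and C equations removes the quadratic terms:
-225.4 x − 205.0 y = 16224.20
-11.8 x + 68.4 y = 2581.71
Solving the 2×2 system: x ≈ -91.9, y ≈ 21.9 km.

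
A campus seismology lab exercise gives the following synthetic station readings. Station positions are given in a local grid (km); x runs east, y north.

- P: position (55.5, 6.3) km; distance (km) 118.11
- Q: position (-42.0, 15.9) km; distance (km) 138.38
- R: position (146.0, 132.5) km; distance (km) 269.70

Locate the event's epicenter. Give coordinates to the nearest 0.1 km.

Circle about each station: (x − 55.5)² + (y − 6.3)² = 118.11²; (x + 42.0)² + (y − 15.9)² = 138.38²; (x − 146.0)² + (y − 132.5)² = 269.70².
Subtracting pairs of circle equations eliminates x²+y² and gives linear equations (the radical axes):
-195.0 x + 19.2 y = -6302.18
181.0 x + 252.4 y = -23035.81
Solving the 2×2 system: x ≈ 21.8, y ≈ -106.9 km.

21.8 km east, -106.9 km north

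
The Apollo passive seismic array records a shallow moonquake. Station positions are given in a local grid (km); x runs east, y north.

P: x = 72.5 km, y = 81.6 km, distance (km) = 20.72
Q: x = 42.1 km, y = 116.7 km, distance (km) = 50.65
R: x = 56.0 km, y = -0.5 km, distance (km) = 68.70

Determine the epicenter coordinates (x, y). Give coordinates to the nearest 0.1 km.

56.7 km east, 68.2 km north

Circle about each station: (x − 72.5)² + (y − 81.6)² = 20.72²; (x − 42.1)² + (y − 116.7)² = 50.65²; (x − 56.0)² + (y + 0.5)² = 68.70².
Subtracting the P equation from the Q and R equations removes the quadratic terms:
-60.8 x + 70.2 y = 1340.39
-33.0 x − 164.2 y = -13068.93
Solving the 2×2 system: x ≈ 56.7, y ≈ 68.2 km.
Check against P (with the unrounded x, y): √((x − 72.5)²+(y − 81.6)²) = 20.72 ≈ 20.72 km. ✓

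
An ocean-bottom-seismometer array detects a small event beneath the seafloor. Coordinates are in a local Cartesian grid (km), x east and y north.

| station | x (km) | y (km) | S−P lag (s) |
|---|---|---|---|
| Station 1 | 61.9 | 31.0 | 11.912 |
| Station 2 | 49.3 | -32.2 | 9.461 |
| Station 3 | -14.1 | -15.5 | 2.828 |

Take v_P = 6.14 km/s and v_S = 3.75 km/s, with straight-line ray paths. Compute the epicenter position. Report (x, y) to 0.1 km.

-41.0 km east, -19.8 km north

Distance from S−P lag: d = Δt · v_P v_S / (v_P − v_S) = Δt · (6.14·3.75)/(6.14−3.75) ≈ 9.6339·Δt.
So d_Station 1 = 114.76, d_Station 2 = 91.15, d_Station 3 = 27.24 km.
Circle about each station: (x − 61.9)² + (y − 31.0)² = 114.76²; (x − 49.3)² + (y + 32.2)² = 91.15²; (x + 14.1)² + (y + 15.5)² = 27.24².
Subtracting pairs of circle equations eliminates x²+y² and gives linear equations (the radical axes):
-25.2 x − 126.4 y = 3536.26
-152.0 x − 93.0 y = 8074.29
Solving the 2×2 system: x ≈ -41.0, y ≈ -19.8 km.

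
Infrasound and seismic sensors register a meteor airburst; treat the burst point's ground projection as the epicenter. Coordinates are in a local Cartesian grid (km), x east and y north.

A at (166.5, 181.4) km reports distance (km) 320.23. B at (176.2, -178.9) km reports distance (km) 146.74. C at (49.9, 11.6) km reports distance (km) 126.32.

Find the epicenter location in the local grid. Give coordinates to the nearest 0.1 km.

(44.3, -114.6)

Circle about each station: (x − 166.5)² + (y − 181.4)² = 320.23²; (x − 176.2)² + (y + 178.9)² = 146.74²; (x − 49.9)² + (y − 11.6)² = 126.32².
Subtracting the A equation from the B and C equations removes the quadratic terms:
19.4 x − 720.6 y = 83438.07
-233.2 x − 339.6 y = 28586.87
Solving the 2×2 system: x ≈ 44.3, y ≈ -114.6 km.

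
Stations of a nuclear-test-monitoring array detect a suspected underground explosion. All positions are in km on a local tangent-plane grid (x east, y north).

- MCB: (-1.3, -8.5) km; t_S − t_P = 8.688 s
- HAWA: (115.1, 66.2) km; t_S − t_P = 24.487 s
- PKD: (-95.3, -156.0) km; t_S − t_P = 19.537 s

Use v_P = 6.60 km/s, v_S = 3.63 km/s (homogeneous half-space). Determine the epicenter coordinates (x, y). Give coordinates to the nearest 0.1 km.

Distance from S−P lag: d = Δt · v_P v_S / (v_P − v_S) = Δt · (6.60·3.63)/(6.60−3.63) ≈ 8.0667·Δt.
So d_MCB = 70.08, d_HAWA = 197.53, d_PKD = 157.60 km.
Circle about each station: (x + 1.3)² + (y + 8.5)² = 70.08²; (x − 115.1)² + (y − 66.2)² = 197.53²; (x + 95.3)² + (y + 156.0)² = 157.60².
Subtracting pairs of circle equations eliminates x²+y² and gives linear equations (the radical axes):
232.8 x + 149.4 y = -16550.38
-188.0 x − 295.0 y = 13417.60
Solving the 2×2 system: x ≈ -70.9, y ≈ -0.3 km.

x ≈ -70.9 km, y ≈ -0.3 km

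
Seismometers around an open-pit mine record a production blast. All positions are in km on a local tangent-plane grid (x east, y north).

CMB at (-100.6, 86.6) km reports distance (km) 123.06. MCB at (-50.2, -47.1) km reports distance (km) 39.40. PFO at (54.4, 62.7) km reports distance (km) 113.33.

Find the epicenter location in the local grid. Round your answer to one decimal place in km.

Circle about each station: (x + 100.6)² + (y − 86.6)² = 123.06²; (x + 50.2)² + (y + 47.1)² = 39.40²; (x − 54.4)² + (y − 62.7)² = 113.33².
Subtracting pairs of circle equations eliminates x²+y² and gives linear equations (the radical axes):
100.8 x − 267.4 y = 709.93
310.0 x − 47.8 y = -8429.20
Solving the 2×2 system: x ≈ -29.3, y ≈ -13.7 km.
Check against CMB (with the unrounded x, y): √((x + 100.6)²+(y − 86.6)²) = 123.06 ≈ 123.06 km. ✓

(-29.3, -13.7)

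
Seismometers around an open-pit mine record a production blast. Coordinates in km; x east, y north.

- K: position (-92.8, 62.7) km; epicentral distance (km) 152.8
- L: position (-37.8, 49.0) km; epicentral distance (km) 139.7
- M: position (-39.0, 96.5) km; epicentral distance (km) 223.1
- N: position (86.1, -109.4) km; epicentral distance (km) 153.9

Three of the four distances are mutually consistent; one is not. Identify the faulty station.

Solve using three stations at a time. Using K, L, N (subtract circle equations pairwise → linear system) gives (x, y) ≈ (-66.2, -87.7).
Distances from that point to each station vs reported:
  K: calculated 152.8 vs reported 152.8 → residual 0.0 km
  L: calculated 139.7 vs reported 139.7 → residual 0.0 km
  M: calculated 186.2 vs reported 223.1 → residual 36.9 km
  N: calculated 153.9 vs reported 153.9 → residual 0.0 km
K, L, N are mutually consistent (residuals ≈ 0); M is off by 36.9 km.

M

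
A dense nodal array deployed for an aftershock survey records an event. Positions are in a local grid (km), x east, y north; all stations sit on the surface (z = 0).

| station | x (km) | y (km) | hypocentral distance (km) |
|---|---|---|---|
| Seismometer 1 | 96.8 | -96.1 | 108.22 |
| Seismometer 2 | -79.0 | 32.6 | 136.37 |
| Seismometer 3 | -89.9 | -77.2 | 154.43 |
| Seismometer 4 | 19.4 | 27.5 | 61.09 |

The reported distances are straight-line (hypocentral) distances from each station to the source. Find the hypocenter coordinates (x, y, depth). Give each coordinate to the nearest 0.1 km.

Each station gives a sphere (x−x_i)² + (y−y_i)² + z² = d_i² (stations at z=0).
Subtracting the Seismometer 1 sphere from Seismometer 2 and Seismometer 3: z² cancels, leaving linear equations in x and y:
-351.6 x + 257.4 y = -18186.90
-373.4 x + 37.8 y = -16700.66
Solving: x ≈ 43.603, y ≈ -11.096 km (keep extra digits for the depth step; rounded: 43.6, -11.1).
Then from the Seismometer 1 sphere: z² = 108.22² − (x − 96.8)² − (y + 96.1)² with x = 43.603, y = -11.096, so z ≈ 40.694 ≈ 40.7 km.
Check against Seismometer 4 (with the unrounded solution): distance 61.09 ≈ 61.09 km. ✓

(43.6, -11.1, 40.7)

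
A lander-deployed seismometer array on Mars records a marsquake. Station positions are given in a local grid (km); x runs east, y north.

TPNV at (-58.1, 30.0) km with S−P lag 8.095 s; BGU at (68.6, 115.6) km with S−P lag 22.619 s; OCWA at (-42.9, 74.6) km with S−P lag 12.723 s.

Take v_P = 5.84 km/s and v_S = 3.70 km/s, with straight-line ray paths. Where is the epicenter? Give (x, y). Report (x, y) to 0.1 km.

(-96.6, -42.1)

Distance from S−P lag: d = Δt · v_P v_S / (v_P − v_S) = Δt · (5.84·3.70)/(5.84−3.70) ≈ 10.0972·Δt.
So d_TPNV = 81.74, d_BGU = 228.39, d_OCWA = 128.47 km.
Circle about each station: (x + 58.1)² + (y − 30.0)² = 81.74²; (x − 68.6)² + (y − 115.6)² = 228.39²; (x + 42.9)² + (y − 74.6)² = 128.47².
Subtracting the TPNV equation from the BGU and OCWA equations removes the quadratic terms:
253.4 x + 171.2 y = -31686.85
30.4 x + 89.2 y = -6693.15
Solving the 2×2 system: x ≈ -96.6, y ≈ -42.1 km.
Check against TPNV (with the unrounded x, y): √((x + 58.1)²+(y − 30.0)²) = 81.75 ≈ 81.74 km. ✓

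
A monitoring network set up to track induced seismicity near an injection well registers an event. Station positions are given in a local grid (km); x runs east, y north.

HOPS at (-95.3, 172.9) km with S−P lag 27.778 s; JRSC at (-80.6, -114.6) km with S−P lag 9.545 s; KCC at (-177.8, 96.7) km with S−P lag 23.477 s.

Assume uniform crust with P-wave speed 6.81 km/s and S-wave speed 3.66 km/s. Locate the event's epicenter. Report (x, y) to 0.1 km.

-55.7 km east, -43.3 km north

Distance from S−P lag: d = Δt · v_P v_S / (v_P − v_S) = Δt · (6.81·3.66)/(6.81−3.66) ≈ 7.9126·Δt.
So d_HOPS = 219.80, d_JRSC = 75.53, d_KCC = 185.76 km.
Circle about each station: (x + 95.3)² + (y − 172.9)² = 219.80²; (x + 80.6)² + (y + 114.6)² = 75.53²; (x + 177.8)² + (y − 96.7)² = 185.76².
Subtracting pairs of circle equations eliminates x²+y² and gives linear equations (the radical axes):
29.4 x − 575.0 y = 23260.28
-165.0 x − 152.4 y = 15792.49
Solving the 2×2 system: x ≈ -55.7, y ≈ -43.3 km.
Check against HOPS (with the unrounded x, y): √((x + 95.3)²+(y − 172.9)²) = 219.80 ≈ 219.80 km. ✓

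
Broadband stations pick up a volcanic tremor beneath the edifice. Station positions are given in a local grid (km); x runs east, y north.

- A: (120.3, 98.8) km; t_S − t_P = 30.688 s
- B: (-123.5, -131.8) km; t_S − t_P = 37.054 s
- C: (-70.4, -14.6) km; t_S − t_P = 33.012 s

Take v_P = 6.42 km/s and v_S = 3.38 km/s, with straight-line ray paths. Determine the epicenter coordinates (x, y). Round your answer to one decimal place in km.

Distance from S−P lag: d = Δt · v_P v_S / (v_P − v_S) = Δt · (6.42·3.38)/(6.42−3.38) ≈ 7.1380·Δt.
So d_A = 219.05, d_B = 264.49, d_C = 235.64 km.
Circle about each station: (x − 120.3)² + (y − 98.8)² = 219.05²; (x + 123.5)² + (y + 131.8)² = 264.49²; (x + 70.4)² + (y + 14.6)² = 235.64².
Subtracting the A equation from the B and C equations removes the quadratic terms:
-487.6 x − 461.2 y = -13582.10
-381.4 x − 226.8 y = -26607.52
Solving the 2×2 system: x ≈ 140.7, y ≈ -119.3 km.

140.7 km east, -119.3 km north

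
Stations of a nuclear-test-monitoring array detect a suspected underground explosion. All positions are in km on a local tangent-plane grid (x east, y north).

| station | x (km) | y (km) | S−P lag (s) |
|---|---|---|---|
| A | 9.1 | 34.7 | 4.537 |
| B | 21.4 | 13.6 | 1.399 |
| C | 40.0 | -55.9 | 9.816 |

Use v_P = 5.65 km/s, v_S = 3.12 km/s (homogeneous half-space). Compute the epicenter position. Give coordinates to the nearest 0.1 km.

Distance from S−P lag: d = Δt · v_P v_S / (v_P − v_S) = Δt · (5.65·3.12)/(5.65−3.12) ≈ 6.9676·Δt.
So d_A = 31.61, d_B = 9.75, d_C = 68.39 km.
Circle about each station: (x − 9.1)² + (y − 34.7)² = 31.61²; (x − 21.4)² + (y − 13.6)² = 9.75²; (x − 40.0)² + (y + 55.9)² = 68.39².
Subtracting pairs of circle equations eliminates x²+y² and gives linear equations (the radical axes):
24.6 x − 42.2 y = 260.15
61.8 x − 181.2 y = -240.09
Solving the 2×2 system: x ≈ 31.0, y ≈ 11.9 km.

31.0 km east, 11.9 km north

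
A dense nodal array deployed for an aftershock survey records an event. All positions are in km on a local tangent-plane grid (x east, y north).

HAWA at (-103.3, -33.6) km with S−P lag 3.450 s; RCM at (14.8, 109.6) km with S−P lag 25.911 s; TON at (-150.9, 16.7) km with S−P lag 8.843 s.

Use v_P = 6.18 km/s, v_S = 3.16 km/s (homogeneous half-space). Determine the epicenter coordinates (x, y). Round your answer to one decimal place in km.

Distance from S−P lag: d = Δt · v_P v_S / (v_P − v_S) = Δt · (6.18·3.16)/(6.18−3.16) ≈ 6.4665·Δt.
So d_HAWA = 22.31, d_RCM = 167.55, d_TON = 57.18 km.
Circle about each station: (x + 103.3)² + (y + 33.6)² = 22.31²; (x − 14.8)² + (y − 109.6)² = 167.55²; (x + 150.9)² + (y − 16.7)² = 57.18².
Subtracting pairs of circle equations eliminates x²+y² and gives linear equations (the radical axes):
236.2 x + 286.4 y = -27143.92
-95.2 x + 100.6 y = 8478.03
Solving the 2×2 system: x ≈ -101.1, y ≈ -11.4 km.
Check against HAWA (with the unrounded x, y): √((x + 103.3)²+(y + 33.6)²) = 22.31 ≈ 22.31 km. ✓

-101.1 km east, -11.4 km north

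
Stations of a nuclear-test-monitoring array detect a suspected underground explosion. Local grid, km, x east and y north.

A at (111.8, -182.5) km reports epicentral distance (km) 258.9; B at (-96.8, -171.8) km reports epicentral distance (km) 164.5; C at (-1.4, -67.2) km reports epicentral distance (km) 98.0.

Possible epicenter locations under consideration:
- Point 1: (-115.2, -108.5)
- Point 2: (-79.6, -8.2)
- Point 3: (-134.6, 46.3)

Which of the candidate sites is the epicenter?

Point 2

For each candidate, compare |candidate − station| to the reported distance:
Point 1: residuals A 20.1, B 98.6, C 23.1 → max 98.6 km
Point 2: residuals A 0.0, B 0.0, C 0.0 → max 0.0 km
Point 3: residuals A 77.3, B 56.9, C 77.0 → max 77.3 km
Only Point 2 has all residuals ≈ 0.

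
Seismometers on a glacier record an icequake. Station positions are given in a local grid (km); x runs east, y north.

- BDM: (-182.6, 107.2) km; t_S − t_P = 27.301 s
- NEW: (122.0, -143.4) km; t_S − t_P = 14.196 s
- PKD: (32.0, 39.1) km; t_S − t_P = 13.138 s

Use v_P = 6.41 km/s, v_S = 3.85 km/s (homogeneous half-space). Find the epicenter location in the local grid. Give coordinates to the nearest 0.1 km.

(-0.9, -83.2)

Distance from S−P lag: d = Δt · v_P v_S / (v_P − v_S) = Δt · (6.41·3.85)/(6.41−3.85) ≈ 9.6400·Δt.
So d_BDM = 263.18, d_NEW = 136.85, d_PKD = 126.65 km.
Circle about each station: (x + 182.6)² + (y − 107.2)² = 263.18²; (x − 122.0)² + (y + 143.4)² = 136.85²; (x − 32.0)² + (y − 39.1)² = 126.65².
Subtracting pairs of circle equations eliminates x²+y² and gives linear equations (the radical axes):
609.2 x − 501.2 y = 41148.75
429.2 x − 136.2 y = 10941.70
Solving the 2×2 system: x ≈ -0.9, y ≈ -83.2 km.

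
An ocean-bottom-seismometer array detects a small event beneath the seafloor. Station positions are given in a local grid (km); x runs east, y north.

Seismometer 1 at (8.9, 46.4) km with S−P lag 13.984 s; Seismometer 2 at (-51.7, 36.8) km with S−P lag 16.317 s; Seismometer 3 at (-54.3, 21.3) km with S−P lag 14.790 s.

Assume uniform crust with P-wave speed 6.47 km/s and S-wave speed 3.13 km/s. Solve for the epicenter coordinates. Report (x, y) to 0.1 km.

Distance from S−P lag: d = Δt · v_P v_S / (v_P − v_S) = Δt · (6.47·3.13)/(6.47−3.13) ≈ 6.0632·Δt.
So d_Seismometer 1 = 84.79, d_Seismometer 2 = 98.93, d_Seismometer 3 = 89.67 km.
Circle about each station: (x − 8.9)² + (y − 46.4)² = 84.79²; (x + 51.7)² + (y − 36.8)² = 98.93²; (x + 54.3)² + (y − 21.3)² = 89.67².
Subtracting the Seismometer 1 equation from the Seismometer 2 and Seismometer 3 equations removes the quadratic terms:
-121.2 x − 19.2 y = -802.84
-126.4 x − 50.2 y = 318.65
Solving the 2×2 system: x ≈ 12.7, y ≈ -38.3 km.

(12.7, -38.3)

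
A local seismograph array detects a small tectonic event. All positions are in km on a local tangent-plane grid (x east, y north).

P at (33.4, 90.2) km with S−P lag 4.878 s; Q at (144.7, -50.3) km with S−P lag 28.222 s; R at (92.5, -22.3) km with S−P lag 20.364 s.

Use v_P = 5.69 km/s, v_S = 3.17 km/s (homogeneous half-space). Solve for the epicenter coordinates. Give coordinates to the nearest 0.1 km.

Distance from S−P lag: d = Δt · v_P v_S / (v_P − v_S) = Δt · (5.69·3.17)/(5.69−3.17) ≈ 7.1577·Δt.
So d_P = 34.92, d_Q = 202.00, d_R = 145.76 km.
Circle about each station: (x − 33.4)² + (y − 90.2)² = 34.92²; (x − 144.7)² + (y + 50.3)² = 202.00²; (x − 92.5)² + (y + 22.3)² = 145.76².
Subtracting the P equation from the Q and R equations removes the quadratic terms:
222.6 x − 281.0 y = -25368.01
118.2 x − 225.0 y = -20224.63
Solving the 2×2 system: x ≈ -1.5, y ≈ 89.1 km.

-1.5 km east, 89.1 km north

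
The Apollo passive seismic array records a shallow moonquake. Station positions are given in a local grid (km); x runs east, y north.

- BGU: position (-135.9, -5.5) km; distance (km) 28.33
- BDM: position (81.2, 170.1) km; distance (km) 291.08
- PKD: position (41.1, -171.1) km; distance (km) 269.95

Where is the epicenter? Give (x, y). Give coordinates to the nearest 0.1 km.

x ≈ -160.7 km, y ≈ 8.2 km

Circle about each station: (x + 135.9)² + (y + 5.5)² = 28.33²; (x − 81.2)² + (y − 170.1)² = 291.08²; (x − 41.1)² + (y + 171.1)² = 269.95².
Subtracting the BGU equation from the BDM and PKD equations removes the quadratic terms:
434.2 x + 351.2 y = -66896.59
354.0 x − 331.2 y = -59605.05
Solving the 2×2 system: x ≈ -160.7, y ≈ 8.2 km.
Check against BGU (with the unrounded x, y): √((x + 135.9)²+(y + 5.5)²) = 28.34 ≈ 28.33 km. ✓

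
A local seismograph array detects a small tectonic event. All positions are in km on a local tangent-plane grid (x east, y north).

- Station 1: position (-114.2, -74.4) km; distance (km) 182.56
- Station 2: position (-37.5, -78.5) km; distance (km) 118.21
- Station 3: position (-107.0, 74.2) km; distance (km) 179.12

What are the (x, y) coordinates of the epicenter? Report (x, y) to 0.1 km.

Circle about each station: (x + 114.2)² + (y + 74.4)² = 182.56²; (x + 37.5)² + (y + 78.5)² = 118.21²; (x + 107.0)² + (y − 74.2)² = 179.12².
Subtracting the Station 1 equation from the Station 2 and Station 3 equations removes the quadratic terms:
153.4 x − 8.2 y = 8346.05
14.4 x + 297.2 y = -378.18
Solving the 2×2 system: x ≈ 54.2, y ≈ -3.9 km.

(54.2, -3.9)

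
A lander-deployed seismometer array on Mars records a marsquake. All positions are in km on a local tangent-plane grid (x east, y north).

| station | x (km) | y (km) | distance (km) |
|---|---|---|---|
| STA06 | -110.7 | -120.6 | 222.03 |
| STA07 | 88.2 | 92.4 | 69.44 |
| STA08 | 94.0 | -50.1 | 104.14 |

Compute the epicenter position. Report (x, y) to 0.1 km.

Circle about each station: (x + 110.7)² + (y + 120.6)² = 222.03²; (x − 88.2)² + (y − 92.4)² = 69.44²; (x − 94.0)² + (y + 50.1)² = 104.14².
Subtracting the STA06 equation from the STA07 and STA08 equations removes the quadratic terms:
397.8 x + 426.0 y = 33993.56
409.4 x + 141.0 y = 22999.34
Solving the 2×2 system: x ≈ 42.3, y ≈ 40.3 km.

42.3 km east, 40.3 km north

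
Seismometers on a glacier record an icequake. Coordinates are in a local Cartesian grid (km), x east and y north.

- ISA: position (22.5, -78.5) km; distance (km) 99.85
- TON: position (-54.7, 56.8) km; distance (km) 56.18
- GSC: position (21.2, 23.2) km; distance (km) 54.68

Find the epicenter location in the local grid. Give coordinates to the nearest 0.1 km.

-30.7 km east, 6.0 km north

Circle about each station: (x − 22.5)² + (y + 78.5)² = 99.85²; (x + 54.7)² + (y − 56.8)² = 56.18²; (x − 21.2)² + (y − 23.2)² = 54.68².
Subtracting the ISA equation from the TON and GSC equations removes the quadratic terms:
-154.4 x + 270.6 y = 6363.66
-2.6 x + 203.4 y = 1299.30
Solving the 2×2 system: x ≈ -30.7, y ≈ 6.0 km.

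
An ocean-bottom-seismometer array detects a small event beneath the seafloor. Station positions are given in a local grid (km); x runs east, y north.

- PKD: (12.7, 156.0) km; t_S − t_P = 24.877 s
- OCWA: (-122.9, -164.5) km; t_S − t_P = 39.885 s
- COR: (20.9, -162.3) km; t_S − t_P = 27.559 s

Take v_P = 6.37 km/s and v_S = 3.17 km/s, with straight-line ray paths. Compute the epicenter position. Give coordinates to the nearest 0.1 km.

61.5 km east, 6.8 km north

Distance from S−P lag: d = Δt · v_P v_S / (v_P − v_S) = Δt · (6.37·3.17)/(6.37−3.17) ≈ 6.3103·Δt.
So d_PKD = 156.98, d_OCWA = 251.69, d_COR = 173.91 km.
Circle about each station: (x − 12.7)² + (y − 156.0)² = 156.98²; (x + 122.9)² + (y + 164.5)² = 251.69²; (x − 20.9)² + (y + 162.3)² = 173.91².
Subtracting the PKD equation from the OCWA and COR equations removes the quadratic terms:
-271.2 x − 641.0 y = -21037.77
16.4 x − 636.6 y = -3321.16
Solving the 2×2 system: x ≈ 61.5, y ≈ 6.8 km.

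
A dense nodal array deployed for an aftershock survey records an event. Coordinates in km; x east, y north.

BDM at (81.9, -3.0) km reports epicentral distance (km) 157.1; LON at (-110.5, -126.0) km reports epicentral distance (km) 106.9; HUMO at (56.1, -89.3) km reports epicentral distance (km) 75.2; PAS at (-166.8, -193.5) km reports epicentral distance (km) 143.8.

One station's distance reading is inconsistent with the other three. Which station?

PAS

Solve using three stations at a time. Using BDM, LON, HUMO (subtract circle equations pairwise → linear system) gives (x, y) ≈ (-3.9, -134.6).
Distances from that point to each station vs reported:
  BDM: calculated 157.1 vs reported 157.1 → residual 0.0 km
  LON: calculated 106.9 vs reported 106.9 → residual 0.0 km
  HUMO: calculated 75.2 vs reported 75.2 → residual 0.0 km
  PAS: calculated 173.2 vs reported 143.8 → residual 29.4 km
BDM, LON, HUMO are mutually consistent (residuals ≈ 0); PAS is off by 29.4 km.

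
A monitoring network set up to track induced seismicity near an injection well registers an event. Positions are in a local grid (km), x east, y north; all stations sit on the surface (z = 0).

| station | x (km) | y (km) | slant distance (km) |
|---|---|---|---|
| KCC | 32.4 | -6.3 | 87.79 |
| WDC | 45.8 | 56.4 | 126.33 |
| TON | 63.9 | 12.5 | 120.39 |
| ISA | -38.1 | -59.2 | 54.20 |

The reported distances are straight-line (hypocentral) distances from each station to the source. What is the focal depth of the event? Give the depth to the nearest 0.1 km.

z ≈ 39.9 km

Each station gives a sphere (x−x_i)² + (y−y_i)² + z² = d_i² (stations at z=0).
Subtracting the KCC sphere from WDC and TON: z² cancels, leaving linear equations in x and y:
26.8 x + 125.4 y = -4063.03
63.0 x + 37.6 y = -3636.66
Solving: x ≈ -43.999, y ≈ -22.997 km (keep extra digits for the depth step; rounded: -44.0, -23.0).
Then from the KCC sphere: z² = 87.79² − (x − 32.4)² − (y + 6.3)² with x = -43.999, y = -22.997, so z ≈ 39.893 ≈ 39.9 km.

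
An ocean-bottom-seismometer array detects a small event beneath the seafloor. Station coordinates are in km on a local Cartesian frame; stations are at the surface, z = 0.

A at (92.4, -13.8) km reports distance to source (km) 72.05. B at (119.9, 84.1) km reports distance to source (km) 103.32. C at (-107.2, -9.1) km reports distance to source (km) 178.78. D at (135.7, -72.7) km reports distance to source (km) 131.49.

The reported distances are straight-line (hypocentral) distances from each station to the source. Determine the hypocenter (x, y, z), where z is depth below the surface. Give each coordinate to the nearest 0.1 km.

x ≈ 60.4 km, y ≈ 20.0 km, depth ≈ 55.0 km

Each station gives a sphere (x−x_i)² + (y−y_i)² + z² = d_i² (stations at z=0).
Subtracting the A sphere from B and C: z² cancels, leaving linear equations in x and y:
55.0 x + 195.8 y = 7236.80
-399.2 x + 9.4 y = -23924.64
Solving: x ≈ 60.402, y ≈ 19.993 km (keep extra digits for the depth step; rounded: 60.4, 20.0).
Then from the A sphere: z² = 72.05² − (x − 92.4)² − (y + 13.8)² with x = 60.402, y = 19.993, so z ≈ 55.003 ≈ 55.0 km.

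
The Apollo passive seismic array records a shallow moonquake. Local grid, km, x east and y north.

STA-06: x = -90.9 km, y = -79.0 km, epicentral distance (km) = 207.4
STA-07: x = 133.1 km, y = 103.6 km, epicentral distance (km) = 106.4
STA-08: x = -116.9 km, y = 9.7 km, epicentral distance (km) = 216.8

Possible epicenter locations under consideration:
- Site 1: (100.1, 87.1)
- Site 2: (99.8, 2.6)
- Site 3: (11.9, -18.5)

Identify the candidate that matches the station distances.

For each candidate, compare |candidate − station| to the reported distance:
Site 1: residuals STA-06 45.7, STA-07 69.5, STA-08 13.6 → max 69.5 km
Site 2: residuals STA-06 0.0, STA-07 0.1, STA-08 0.0 → max 0.1 km
Site 3: residuals STA-06 88.1, STA-07 65.6, STA-08 84.9 → max 88.1 km
Only Site 2 has all residuals ≈ 0.

Site 2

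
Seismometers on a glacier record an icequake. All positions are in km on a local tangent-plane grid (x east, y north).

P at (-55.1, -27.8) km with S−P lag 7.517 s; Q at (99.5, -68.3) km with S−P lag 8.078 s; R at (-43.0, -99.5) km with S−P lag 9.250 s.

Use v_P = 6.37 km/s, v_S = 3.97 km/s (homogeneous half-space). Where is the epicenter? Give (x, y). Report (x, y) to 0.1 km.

x ≈ 24.1 km, y ≈ -28.8 km

Distance from S−P lag: d = Δt · v_P v_S / (v_P − v_S) = Δt · (6.37·3.97)/(6.37−3.97) ≈ 10.5370·Δt.
So d_P = 79.21, d_Q = 85.12, d_R = 97.47 km.
Circle about each station: (x + 55.1)² + (y + 27.8)² = 79.21²; (x − 99.5)² + (y + 68.3)² = 85.12²; (x + 43.0)² + (y + 99.5)² = 97.47².
Subtracting the P equation from the Q and R equations removes the quadratic terms:
309.2 x − 81.0 y = 9785.10
24.2 x − 143.4 y = 4714.22
Solving the 2×2 system: x ≈ 24.1, y ≈ -28.8 km.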